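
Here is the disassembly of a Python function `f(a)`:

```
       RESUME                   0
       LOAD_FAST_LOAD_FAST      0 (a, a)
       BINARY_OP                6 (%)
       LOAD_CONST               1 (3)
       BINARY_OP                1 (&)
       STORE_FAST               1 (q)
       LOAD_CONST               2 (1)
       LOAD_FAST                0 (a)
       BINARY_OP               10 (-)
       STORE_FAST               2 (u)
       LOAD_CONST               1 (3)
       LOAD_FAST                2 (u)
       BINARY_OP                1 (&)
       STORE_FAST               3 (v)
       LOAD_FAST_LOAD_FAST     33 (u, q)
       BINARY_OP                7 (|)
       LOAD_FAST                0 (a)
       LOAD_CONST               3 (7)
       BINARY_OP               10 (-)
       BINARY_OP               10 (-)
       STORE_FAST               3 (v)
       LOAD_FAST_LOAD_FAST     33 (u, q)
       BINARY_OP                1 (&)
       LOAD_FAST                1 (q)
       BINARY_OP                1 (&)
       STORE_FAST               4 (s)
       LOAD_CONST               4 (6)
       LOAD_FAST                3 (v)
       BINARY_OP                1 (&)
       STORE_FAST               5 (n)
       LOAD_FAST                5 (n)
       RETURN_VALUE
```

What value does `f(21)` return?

LOAD_FAST_LOAD_FAST a,a → push 21,21. Stack: [21, 21]
BINARY_OP % → 21 % 21 = 0. Stack: [0]
LOAD_CONST → push 3. Stack: [0, 3]
BINARY_OP & → 0 & 3 = 0. Stack: [0]
STORE_FAST q → q=0. Stack: []
LOAD_CONST → push 1. Stack: [1]
LOAD_FAST a → push 21. Stack: [1, 21]
BINARY_OP - → 1 - 21 = -20. Stack: [-20]
STORE_FAST u → u=-20. Stack: []
LOAD_CONST → push 3. Stack: [3]
LOAD_FAST u → push -20. Stack: [3, -20]
BINARY_OP & → 3 & -20 = 0. Stack: [0]
STORE_FAST v → v=0. Stack: []
LOAD_FAST_LOAD_FAST u,q → push -20,0. Stack: [-20, 0]
BINARY_OP | → -20 | 0 = -20. Stack: [-20]
LOAD_FAST a → push 21. Stack: [-20, 21]
LOAD_CONST → push 7. Stack: [-20, 21, 7]
BINARY_OP - → 21 - 7 = 14. Stack: [-20, 14]
BINARY_OP - → -20 - 14 = -34. Stack: [-34]
STORE_FAST v → v=-34. Stack: []
LOAD_FAST_LOAD_FAST u,q → push -20,0. Stack: [-20, 0]
BINARY_OP & → -20 & 0 = 0. Stack: [0]
LOAD_FAST q → push 0. Stack: [0, 0]
BINARY_OP & → 0 & 0 = 0. Stack: [0]
STORE_FAST s → s=0. Stack: []
LOAD_CONST → push 6. Stack: [6]
LOAD_FAST v → push -34. Stack: [6, -34]
BINARY_OP & → 6 & -34 = 6. Stack: [6]
STORE_FAST n → n=6. Stack: []
LOAD_FAST n → push 6. Stack: [6]
RETURN_VALUE → return 6.

6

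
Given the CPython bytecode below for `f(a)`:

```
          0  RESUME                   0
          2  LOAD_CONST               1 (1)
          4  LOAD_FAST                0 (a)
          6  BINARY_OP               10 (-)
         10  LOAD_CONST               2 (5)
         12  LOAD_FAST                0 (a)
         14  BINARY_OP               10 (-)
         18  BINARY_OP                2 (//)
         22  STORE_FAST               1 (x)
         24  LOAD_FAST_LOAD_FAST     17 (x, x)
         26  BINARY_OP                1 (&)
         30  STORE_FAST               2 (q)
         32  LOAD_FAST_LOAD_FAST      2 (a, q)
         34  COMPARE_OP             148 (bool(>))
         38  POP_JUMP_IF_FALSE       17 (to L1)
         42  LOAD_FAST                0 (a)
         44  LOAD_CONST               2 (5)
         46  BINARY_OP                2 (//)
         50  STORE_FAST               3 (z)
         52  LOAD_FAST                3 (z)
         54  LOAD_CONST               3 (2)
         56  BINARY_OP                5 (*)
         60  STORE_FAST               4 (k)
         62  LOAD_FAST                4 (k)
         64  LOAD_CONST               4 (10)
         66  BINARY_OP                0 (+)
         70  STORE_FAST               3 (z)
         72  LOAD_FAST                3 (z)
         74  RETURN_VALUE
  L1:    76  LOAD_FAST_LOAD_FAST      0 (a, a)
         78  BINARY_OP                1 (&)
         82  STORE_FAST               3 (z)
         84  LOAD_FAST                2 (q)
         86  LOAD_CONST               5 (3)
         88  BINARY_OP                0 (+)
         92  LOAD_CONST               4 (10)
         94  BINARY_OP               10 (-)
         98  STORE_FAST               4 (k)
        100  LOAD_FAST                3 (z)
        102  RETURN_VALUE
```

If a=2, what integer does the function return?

LOAD_CONST → push 1. Stack: [1]
LOAD_FAST a → push 2. Stack: [1, 2]
BINARY_OP - → 1 - 2 = -1. Stack: [-1]
LOAD_CONST → push 5. Stack: [-1, 5]
LOAD_FAST a → push 2. Stack: [-1, 5, 2]
BINARY_OP - → 5 - 2 = 3. Stack: [-1, 3]
BINARY_OP // → -1 // 3 = -1. Stack: [-1]
STORE_FAST x → x=-1. Stack: []
LOAD_FAST_LOAD_FAST x,x → push -1,-1. Stack: [-1, -1]
BINARY_OP & → -1 & -1 = -1. Stack: [-1]
STORE_FAST q → q=-1. Stack: []
LOAD_FAST_LOAD_FAST a,q → push 2,-1. Stack: [2, -1]
COMPARE_OP bool(>) → 2 vs -1 = True. Stack: [True]
POP_JUMP_IF_FALSE → pop True; no jump. Stack: []
LOAD_FAST a → push 2. Stack: [2]
LOAD_CONST → push 5. Stack: [2, 5]
BINARY_OP // → 2 // 5 = 0. Stack: [0]
STORE_FAST z → z=0. Stack: []
LOAD_FAST z → push 0. Stack: [0]
LOAD_CONST → push 2. Stack: [0, 2]
BINARY_OP * → 0 * 2 = 0. Stack: [0]
STORE_FAST k → k=0. Stack: []
LOAD_FAST k → push 0. Stack: [0]
LOAD_CONST → push 10. Stack: [0, 10]
BINARY_OP + → 0 + 10 = 10. Stack: [10]
STORE_FAST z → z=10. Stack: []
LOAD_FAST z → push 10. Stack: [10]
RETURN_VALUE → return 10.

10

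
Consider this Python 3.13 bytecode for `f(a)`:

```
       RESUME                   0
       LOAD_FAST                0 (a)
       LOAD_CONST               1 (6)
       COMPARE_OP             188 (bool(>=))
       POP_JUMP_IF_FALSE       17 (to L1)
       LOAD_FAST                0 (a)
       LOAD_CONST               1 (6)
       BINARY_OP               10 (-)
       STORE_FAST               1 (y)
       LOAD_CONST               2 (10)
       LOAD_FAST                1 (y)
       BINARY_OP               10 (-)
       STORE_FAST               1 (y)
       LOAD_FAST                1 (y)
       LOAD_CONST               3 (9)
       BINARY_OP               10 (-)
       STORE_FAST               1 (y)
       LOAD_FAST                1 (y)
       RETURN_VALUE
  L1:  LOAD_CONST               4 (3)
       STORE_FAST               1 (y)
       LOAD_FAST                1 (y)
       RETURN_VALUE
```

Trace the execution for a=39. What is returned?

LOAD_FAST a → push 39. Stack: [39]
LOAD_CONST → push 6. Stack: [39, 6]
COMPARE_OP bool(>=) → 39 vs 6 = True. Stack: [True]
POP_JUMP_IF_FALSE → pop True; no jump. Stack: []
LOAD_FAST a → push 39. Stack: [39]
LOAD_CONST → push 6. Stack: [39, 6]
BINARY_OP - → 39 - 6 = 33. Stack: [33]
STORE_FAST y → y=33. Stack: []
LOAD_CONST → push 10. Stack: [10]
LOAD_FAST y → push 33. Stack: [10, 33]
BINARY_OP - → 10 - 33 = -23. Stack: [-23]
STORE_FAST y → y=-23. Stack: []
LOAD_FAST y → push -23. Stack: [-23]
LOAD_CONST → push 9. Stack: [-23, 9]
BINARY_OP - → -23 - 9 = -32. Stack: [-32]
STORE_FAST y → y=-32. Stack: []
LOAD_FAST y → push -32. Stack: [-32]
RETURN_VALUE → return -32.

-32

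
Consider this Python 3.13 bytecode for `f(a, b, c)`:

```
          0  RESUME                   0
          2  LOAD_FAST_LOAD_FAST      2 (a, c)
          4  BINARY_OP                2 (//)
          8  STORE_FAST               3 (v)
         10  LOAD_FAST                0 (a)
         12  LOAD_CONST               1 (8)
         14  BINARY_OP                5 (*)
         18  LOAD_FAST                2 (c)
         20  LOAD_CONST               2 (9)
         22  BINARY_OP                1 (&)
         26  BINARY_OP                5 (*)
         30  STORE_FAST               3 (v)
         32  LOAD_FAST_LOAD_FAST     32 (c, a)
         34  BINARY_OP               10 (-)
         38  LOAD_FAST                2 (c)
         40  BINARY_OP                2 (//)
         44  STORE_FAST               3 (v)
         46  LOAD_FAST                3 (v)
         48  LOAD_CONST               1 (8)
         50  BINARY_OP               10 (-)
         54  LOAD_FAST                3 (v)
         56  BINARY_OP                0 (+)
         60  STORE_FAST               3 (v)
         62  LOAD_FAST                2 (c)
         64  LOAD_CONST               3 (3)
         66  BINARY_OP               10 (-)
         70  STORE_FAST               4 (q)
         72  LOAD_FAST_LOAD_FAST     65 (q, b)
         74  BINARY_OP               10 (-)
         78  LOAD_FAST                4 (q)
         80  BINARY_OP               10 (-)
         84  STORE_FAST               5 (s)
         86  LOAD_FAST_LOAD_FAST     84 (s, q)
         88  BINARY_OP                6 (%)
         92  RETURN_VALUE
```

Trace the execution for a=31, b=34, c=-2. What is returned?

-4

LOAD_FAST_LOAD_FAST a,c → push 31,-2. Stack: [31, -2]
BINARY_OP // → 31 // -2 = -16. Stack: [-16]
STORE_FAST v → v=-16. Stack: []
LOAD_FAST a → push 31. Stack: [31]
LOAD_CONST → push 8. Stack: [31, 8]
BINARY_OP * → 31 * 8 = 248. Stack: [248]
LOAD_FAST c → push -2. Stack: [248, -2]
LOAD_CONST → push 9. Stack: [248, -2, 9]
BINARY_OP & → -2 & 9 = 8. Stack: [248, 8]
BINARY_OP * → 248 * 8 = 1984. Stack: [1984]
STORE_FAST v → v=1984. Stack: []
LOAD_FAST_LOAD_FAST c,a → push -2,31. Stack: [-2, 31]
BINARY_OP - → -2 - 31 = -33. Stack: [-33]
LOAD_FAST c → push -2. Stack: [-33, -2]
BINARY_OP // → -33 // -2 = 16. Stack: [16]
STORE_FAST v → v=16. Stack: []
LOAD_FAST v → push 16. Stack: [16]
LOAD_CONST → push 8. Stack: [16, 8]
BINARY_OP - → 16 - 8 = 8. Stack: [8]
LOAD_FAST v → push 16. Stack: [8, 16]
BINARY_OP + → 8 + 16 = 24. Stack: [24]
STORE_FAST v → v=24. Stack: []
LOAD_FAST c → push -2. Stack: [-2]
LOAD_CONST → push 3. Stack: [-2, 3]
BINARY_OP - → -2 - 3 = -5. Stack: [-5]
STORE_FAST q → q=-5. Stack: []
LOAD_FAST_LOAD_FAST q,b → push -5,34. Stack: [-5, 34]
BINARY_OP - → -5 - 34 = -39. Stack: [-39]
LOAD_FAST q → push -5. Stack: [-39, -5]
BINARY_OP - → -39 - -5 = -34. Stack: [-34]
STORE_FAST s → s=-34. Stack: []
LOAD_FAST_LOAD_FAST s,q → push -34,-5. Stack: [-34, -5]
BINARY_OP % → -34 % -5 = -4. Stack: [-4]
RETURN_VALUE → return -4.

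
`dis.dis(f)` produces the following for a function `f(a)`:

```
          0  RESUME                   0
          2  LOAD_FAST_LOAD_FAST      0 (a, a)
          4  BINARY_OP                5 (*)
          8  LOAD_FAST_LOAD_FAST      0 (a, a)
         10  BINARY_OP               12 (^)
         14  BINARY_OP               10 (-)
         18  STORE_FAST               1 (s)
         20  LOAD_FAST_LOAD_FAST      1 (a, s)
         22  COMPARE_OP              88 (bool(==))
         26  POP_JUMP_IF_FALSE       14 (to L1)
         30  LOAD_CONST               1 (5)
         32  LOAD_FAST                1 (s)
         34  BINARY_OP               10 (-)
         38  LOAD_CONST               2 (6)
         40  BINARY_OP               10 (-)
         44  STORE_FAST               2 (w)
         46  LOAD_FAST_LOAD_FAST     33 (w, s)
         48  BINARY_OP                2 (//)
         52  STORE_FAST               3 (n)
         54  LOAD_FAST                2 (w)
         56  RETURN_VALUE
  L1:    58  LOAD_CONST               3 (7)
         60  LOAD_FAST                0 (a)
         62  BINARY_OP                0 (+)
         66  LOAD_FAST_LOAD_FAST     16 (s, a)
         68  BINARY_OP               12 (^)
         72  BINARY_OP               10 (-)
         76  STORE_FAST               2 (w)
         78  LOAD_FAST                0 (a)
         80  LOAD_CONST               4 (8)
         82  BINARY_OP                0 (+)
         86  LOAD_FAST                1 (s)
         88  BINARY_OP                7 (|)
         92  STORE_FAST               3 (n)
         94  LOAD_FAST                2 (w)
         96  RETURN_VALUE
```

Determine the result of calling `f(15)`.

LOAD_FAST_LOAD_FAST a,a → push 15,15. Stack: [15, 15]
BINARY_OP * → 15 * 15 = 225. Stack: [225]
LOAD_FAST_LOAD_FAST a,a → push 15,15. Stack: [225, 15, 15]
BINARY_OP ^ → 15 ^ 15 = 0. Stack: [225, 0]
BINARY_OP - → 225 - 0 = 225. Stack: [225]
STORE_FAST s → s=225. Stack: []
LOAD_FAST_LOAD_FAST a,s → push 15,225. Stack: [15, 225]
COMPARE_OP bool(==) → 15 vs 225 = False. Stack: [False]
POP_JUMP_IF_FALSE → pop False; jump. Stack: []
LOAD_CONST → push 7. Stack: [7]
LOAD_FAST a → push 15. Stack: [7, 15]
BINARY_OP + → 7 + 15 = 22. Stack: [22]
LOAD_FAST_LOAD_FAST s,a → push 225,15. Stack: [22, 225, 15]
BINARY_OP ^ → 225 ^ 15 = 238. Stack: [22, 238]
BINARY_OP - → 22 - 238 = -216. Stack: [-216]
STORE_FAST w → w=-216. Stack: []
LOAD_FAST a → push 15. Stack: [15]
LOAD_CONST → push 8. Stack: [15, 8]
BINARY_OP + → 15 + 8 = 23. Stack: [23]
LOAD_FAST s → push 225. Stack: [23, 225]
BINARY_OP | → 23 | 225 = 247. Stack: [247]
STORE_FAST n → n=247. Stack: []
LOAD_FAST w → push -216. Stack: [-216]
RETURN_VALUE → return -216.

-216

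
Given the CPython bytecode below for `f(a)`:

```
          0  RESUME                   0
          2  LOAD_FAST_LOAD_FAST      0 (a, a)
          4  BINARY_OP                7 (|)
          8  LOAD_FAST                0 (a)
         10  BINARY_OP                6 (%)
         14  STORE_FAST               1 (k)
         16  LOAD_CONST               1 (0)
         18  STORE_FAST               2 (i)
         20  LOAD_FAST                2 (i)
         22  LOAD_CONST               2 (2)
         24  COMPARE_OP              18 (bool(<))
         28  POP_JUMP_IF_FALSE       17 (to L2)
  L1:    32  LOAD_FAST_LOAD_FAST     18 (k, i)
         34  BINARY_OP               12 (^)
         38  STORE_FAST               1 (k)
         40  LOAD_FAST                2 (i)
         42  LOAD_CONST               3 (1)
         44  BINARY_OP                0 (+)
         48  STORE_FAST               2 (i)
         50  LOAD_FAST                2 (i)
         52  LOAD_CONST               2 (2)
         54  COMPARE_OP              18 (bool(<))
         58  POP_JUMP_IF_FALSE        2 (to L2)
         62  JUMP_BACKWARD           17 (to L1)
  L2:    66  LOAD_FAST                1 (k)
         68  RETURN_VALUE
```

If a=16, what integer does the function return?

1

LOAD_FAST_LOAD_FAST a,a → push 16,16. Stack: [16, 16]
BINARY_OP | → 16 | 16 = 16. Stack: [16]
LOAD_FAST a → push 16. Stack: [16, 16]
BINARY_OP % → 16 % 16 = 0. Stack: [0]
STORE_FAST k → k=0. Stack: []
LOAD_CONST → push 0. Stack: [0]
STORE_FAST i → i=0. Stack: []
LOAD_FAST i → push 0. Stack: [0]
LOAD_CONST → push 2. Stack: [0, 2]
COMPARE_OP bool(<) → 0 vs 2 = True. Stack: [True]
POP_JUMP_IF_FALSE → pop True; no jump. Stack: []
LOAD_FAST_LOAD_FAST k,i → push 0,0. Stack: [0, 0]
BINARY_OP ^ → 0 ^ 0 = 0. Stack: [0]
STORE_FAST k → k=0. Stack: []
LOAD_FAST i → push 0. Stack: [0]
LOAD_CONST → push 1. Stack: [0, 1]
BINARY_OP + → 0 + 1 = 1. Stack: [1]
STORE_FAST i → i=1. Stack: []
LOAD_FAST i → push 1. Stack: [1]
LOAD_CONST → push 2. Stack: [1, 2]
COMPARE_OP bool(<) → 1 vs 2 = True. Stack: [True]
POP_JUMP_IF_FALSE → pop True; no jump. Stack: []
LOAD_FAST_LOAD_FAST k,i → push 0,1. Stack: [0, 1]
BINARY_OP ^ → 0 ^ 1 = 1. Stack: [1]
STORE_FAST k → k=1. Stack: []
LOAD_FAST i → push 1. Stack: [1]
LOAD_CONST → push 1. Stack: [1, 1]
BINARY_OP + → 1 + 1 = 2. Stack: [2]
STORE_FAST i → i=2. Stack: []
LOAD_FAST i → push 2. Stack: [2]
LOAD_CONST → push 2. Stack: [2, 2]
COMPARE_OP bool(<) → 2 vs 2 = False. Stack: [False]
POP_JUMP_IF_FALSE → pop False; jump. Stack: []
LOAD_FAST k → push 1. Stack: [1]
RETURN_VALUE → return 1.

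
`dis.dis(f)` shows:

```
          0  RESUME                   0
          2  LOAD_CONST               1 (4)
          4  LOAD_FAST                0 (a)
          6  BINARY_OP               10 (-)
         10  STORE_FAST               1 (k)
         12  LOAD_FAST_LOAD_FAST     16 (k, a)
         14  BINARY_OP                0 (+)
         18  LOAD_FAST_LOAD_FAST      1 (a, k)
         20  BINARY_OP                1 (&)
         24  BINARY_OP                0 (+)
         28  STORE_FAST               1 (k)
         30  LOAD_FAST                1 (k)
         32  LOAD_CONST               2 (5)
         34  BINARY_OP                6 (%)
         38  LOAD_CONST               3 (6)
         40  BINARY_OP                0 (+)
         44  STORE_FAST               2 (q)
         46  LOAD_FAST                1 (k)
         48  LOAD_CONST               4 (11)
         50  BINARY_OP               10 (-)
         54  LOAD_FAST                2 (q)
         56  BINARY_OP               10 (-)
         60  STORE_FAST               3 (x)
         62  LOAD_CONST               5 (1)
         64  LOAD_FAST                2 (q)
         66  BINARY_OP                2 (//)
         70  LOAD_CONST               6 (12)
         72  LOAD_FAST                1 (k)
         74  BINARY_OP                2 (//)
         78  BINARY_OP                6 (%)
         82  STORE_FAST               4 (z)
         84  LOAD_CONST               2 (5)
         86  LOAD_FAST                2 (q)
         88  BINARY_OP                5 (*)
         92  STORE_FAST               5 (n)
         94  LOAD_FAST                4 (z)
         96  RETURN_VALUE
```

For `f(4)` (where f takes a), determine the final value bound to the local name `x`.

LOAD_CONST → push 4. Stack: [4]
LOAD_FAST a → push 4. Stack: [4, 4]
BINARY_OP - → 4 - 4 = 0. Stack: [0]
STORE_FAST k → k=0. Stack: []
LOAD_FAST_LOAD_FAST k,a → push 0,4. Stack: [0, 4]
BINARY_OP + → 0 + 4 = 4. Stack: [4]
LOAD_FAST_LOAD_FAST a,k → push 4,0. Stack: [4, 4, 0]
BINARY_OP & → 4 & 0 = 0. Stack: [4, 0]
BINARY_OP + → 4 + 0 = 4. Stack: [4]
STORE_FAST k → k=4. Stack: []
LOAD_FAST k → push 4. Stack: [4]
LOAD_CONST → push 5. Stack: [4, 5]
BINARY_OP % → 4 % 5 = 4. Stack: [4]
LOAD_CONST → push 6. Stack: [4, 6]
BINARY_OP + → 4 + 6 = 10. Stack: [10]
STORE_FAST q → q=10. Stack: []
LOAD_FAST k → push 4. Stack: [4]
LOAD_CONST → push 11. Stack: [4, 11]
BINARY_OP - → 4 - 11 = -7. Stack: [-7]
LOAD_FAST q → push 10. Stack: [-7, 10]
BINARY_OP - → -7 - 10 = -17. Stack: [-17]
STORE_FAST x → x=-17. Stack: []
LOAD_CONST → push 1. Stack: [1]
LOAD_FAST q → push 10. Stack: [1, 10]
BINARY_OP // → 1 // 10 = 0. Stack: [0]
LOAD_CONST → push 12. Stack: [0, 12]
LOAD_FAST k → push 4. Stack: [0, 12, 4]
BINARY_OP // → 12 // 4 = 3. Stack: [0, 3]
BINARY_OP % → 0 % 3 = 0. Stack: [0]
STORE_FAST z → z=0. Stack: []
LOAD_CONST → push 5. Stack: [5]
LOAD_FAST q → push 10. Stack: [5, 10]
BINARY_OP * → 5 * 10 = 50. Stack: [50]
STORE_FAST n → n=50. Stack: []
LOAD_FAST z → push 0. Stack: [0]
RETURN_VALUE → return 0.

-17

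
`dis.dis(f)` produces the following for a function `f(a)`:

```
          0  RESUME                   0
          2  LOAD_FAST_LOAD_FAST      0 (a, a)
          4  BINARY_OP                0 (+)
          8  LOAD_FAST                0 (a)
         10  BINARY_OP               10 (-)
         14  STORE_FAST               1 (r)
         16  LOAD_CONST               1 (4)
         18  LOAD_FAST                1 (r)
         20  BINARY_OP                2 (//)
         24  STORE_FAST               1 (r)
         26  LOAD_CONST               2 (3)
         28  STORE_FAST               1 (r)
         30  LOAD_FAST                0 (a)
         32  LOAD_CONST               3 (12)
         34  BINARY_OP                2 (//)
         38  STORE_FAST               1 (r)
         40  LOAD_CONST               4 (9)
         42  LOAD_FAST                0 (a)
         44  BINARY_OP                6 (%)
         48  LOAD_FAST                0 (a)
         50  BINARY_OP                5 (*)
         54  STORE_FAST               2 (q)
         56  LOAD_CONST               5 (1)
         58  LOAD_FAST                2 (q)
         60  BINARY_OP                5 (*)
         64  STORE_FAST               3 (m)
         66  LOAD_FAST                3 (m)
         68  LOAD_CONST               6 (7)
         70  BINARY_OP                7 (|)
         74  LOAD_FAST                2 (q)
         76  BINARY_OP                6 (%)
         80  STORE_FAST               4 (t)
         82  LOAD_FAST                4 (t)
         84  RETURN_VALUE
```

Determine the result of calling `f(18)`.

LOAD_FAST_LOAD_FAST a,a → push 18,18. Stack: [18, 18]
BINARY_OP + → 18 + 18 = 36. Stack: [36]
LOAD_FAST a → push 18. Stack: [36, 18]
BINARY_OP - → 36 - 18 = 18. Stack: [18]
STORE_FAST r → r=18. Stack: []
LOAD_CONST → push 4. Stack: [4]
LOAD_FAST r → push 18. Stack: [4, 18]
BINARY_OP // → 4 // 18 = 0. Stack: [0]
STORE_FAST r → r=0. Stack: []
LOAD_CONST → push 3. Stack: [3]
STORE_FAST r → r=3. Stack: []
LOAD_FAST a → push 18. Stack: [18]
LOAD_CONST → push 12. Stack: [18, 12]
BINARY_OP // → 18 // 12 = 1. Stack: [1]
STORE_FAST r → r=1. Stack: []
LOAD_CONST → push 9. Stack: [9]
LOAD_FAST a → push 18. Stack: [9, 18]
BINARY_OP % → 9 % 18 = 9. Stack: [9]
LOAD_FAST a → push 18. Stack: [9, 18]
BINARY_OP * → 9 * 18 = 162. Stack: [162]
STORE_FAST q → q=162. Stack: []
LOAD_CONST → push 1. Stack: [1]
LOAD_FAST q → push 162. Stack: [1, 162]
BINARY_OP * → 1 * 162 = 162. Stack: [162]
STORE_FAST m → m=162. Stack: []
LOAD_FAST m → push 162. Stack: [162]
LOAD_CONST → push 7. Stack: [162, 7]
BINARY_OP | → 162 | 7 = 167. Stack: [167]
LOAD_FAST q → push 162. Stack: [167, 162]
BINARY_OP % → 167 % 162 = 5. Stack: [5]
STORE_FAST t → t=5. Stack: []
LOAD_FAST t → push 5. Stack: [5]
RETURN_VALUE → return 5.

5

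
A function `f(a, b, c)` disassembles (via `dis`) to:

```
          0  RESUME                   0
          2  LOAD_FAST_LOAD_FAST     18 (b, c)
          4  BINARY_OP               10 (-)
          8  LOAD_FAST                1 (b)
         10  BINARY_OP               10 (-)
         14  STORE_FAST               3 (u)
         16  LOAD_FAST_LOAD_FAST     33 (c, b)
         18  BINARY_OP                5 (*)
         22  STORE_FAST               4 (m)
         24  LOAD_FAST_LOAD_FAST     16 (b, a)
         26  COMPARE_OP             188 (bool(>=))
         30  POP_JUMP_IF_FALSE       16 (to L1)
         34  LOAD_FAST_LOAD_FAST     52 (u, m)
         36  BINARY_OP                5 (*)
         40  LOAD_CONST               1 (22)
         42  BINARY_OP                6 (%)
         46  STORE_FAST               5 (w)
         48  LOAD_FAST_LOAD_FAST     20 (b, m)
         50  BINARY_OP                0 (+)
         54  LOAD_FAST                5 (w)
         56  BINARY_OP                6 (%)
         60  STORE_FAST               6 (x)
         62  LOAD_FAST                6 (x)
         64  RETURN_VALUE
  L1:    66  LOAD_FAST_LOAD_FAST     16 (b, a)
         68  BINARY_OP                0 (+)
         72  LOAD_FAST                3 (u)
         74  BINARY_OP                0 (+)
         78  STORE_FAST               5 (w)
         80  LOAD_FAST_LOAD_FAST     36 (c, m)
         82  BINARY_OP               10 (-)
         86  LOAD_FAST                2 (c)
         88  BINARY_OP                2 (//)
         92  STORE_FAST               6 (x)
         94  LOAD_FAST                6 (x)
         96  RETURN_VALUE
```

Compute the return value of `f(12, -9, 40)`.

10

LOAD_FAST_LOAD_FAST b,c → push -9,40. Stack: [-9, 40]
BINARY_OP - → -9 - 40 = -49. Stack: [-49]
LOAD_FAST b → push -9. Stack: [-49, -9]
BINARY_OP - → -49 - -9 = -40. Stack: [-40]
STORE_FAST u → u=-40. Stack: []
LOAD_FAST_LOAD_FAST c,b → push 40,-9. Stack: [40, -9]
BINARY_OP * → 40 * -9 = -360. Stack: [-360]
STORE_FAST m → m=-360. Stack: []
LOAD_FAST_LOAD_FAST b,a → push -9,12. Stack: [-9, 12]
COMPARE_OP bool(>=) → -9 vs 12 = False. Stack: [False]
POP_JUMP_IF_FALSE → pop False; jump. Stack: []
LOAD_FAST_LOAD_FAST b,a → push -9,12. Stack: [-9, 12]
BINARY_OP + → -9 + 12 = 3. Stack: [3]
LOAD_FAST u → push -40. Stack: [3, -40]
BINARY_OP + → 3 + -40 = -37. Stack: [-37]
STORE_FAST w → w=-37. Stack: []
LOAD_FAST_LOAD_FAST c,m → push 40,-360. Stack: [40, -360]
BINARY_OP - → 40 - -360 = 400. Stack: [400]
LOAD_FAST c → push 40. Stack: [400, 40]
BINARY_OP // → 400 // 40 = 10. Stack: [10]
STORE_FAST x → x=10. Stack: []
LOAD_FAST x → push 10. Stack: [10]
RETURN_VALUE → return 10.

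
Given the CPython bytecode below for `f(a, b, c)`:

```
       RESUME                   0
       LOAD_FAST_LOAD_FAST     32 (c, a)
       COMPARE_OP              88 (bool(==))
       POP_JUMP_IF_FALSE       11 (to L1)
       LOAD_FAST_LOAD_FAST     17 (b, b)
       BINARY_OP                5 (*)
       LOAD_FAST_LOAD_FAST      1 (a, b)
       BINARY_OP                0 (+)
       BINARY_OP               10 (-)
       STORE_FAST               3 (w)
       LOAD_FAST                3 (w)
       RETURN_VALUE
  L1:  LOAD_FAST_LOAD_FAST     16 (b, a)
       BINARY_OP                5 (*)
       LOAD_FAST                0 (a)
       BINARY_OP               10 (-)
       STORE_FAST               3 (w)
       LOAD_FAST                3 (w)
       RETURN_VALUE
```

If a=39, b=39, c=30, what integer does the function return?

1482

LOAD_FAST_LOAD_FAST c,a → push 30,39. Stack: [30, 39]
COMPARE_OP bool(==) → 30 vs 39 = False. Stack: [False]
POP_JUMP_IF_FALSE → pop False; jump. Stack: []
LOAD_FAST_LOAD_FAST b,a → push 39,39. Stack: [39, 39]
BINARY_OP * → 39 * 39 = 1521. Stack: [1521]
LOAD_FAST a → push 39. Stack: [1521, 39]
BINARY_OP - → 1521 - 39 = 1482. Stack: [1482]
STORE_FAST w → w=1482. Stack: []
LOAD_FAST w → push 1482. Stack: [1482]
RETURN_VALUE → return 1482.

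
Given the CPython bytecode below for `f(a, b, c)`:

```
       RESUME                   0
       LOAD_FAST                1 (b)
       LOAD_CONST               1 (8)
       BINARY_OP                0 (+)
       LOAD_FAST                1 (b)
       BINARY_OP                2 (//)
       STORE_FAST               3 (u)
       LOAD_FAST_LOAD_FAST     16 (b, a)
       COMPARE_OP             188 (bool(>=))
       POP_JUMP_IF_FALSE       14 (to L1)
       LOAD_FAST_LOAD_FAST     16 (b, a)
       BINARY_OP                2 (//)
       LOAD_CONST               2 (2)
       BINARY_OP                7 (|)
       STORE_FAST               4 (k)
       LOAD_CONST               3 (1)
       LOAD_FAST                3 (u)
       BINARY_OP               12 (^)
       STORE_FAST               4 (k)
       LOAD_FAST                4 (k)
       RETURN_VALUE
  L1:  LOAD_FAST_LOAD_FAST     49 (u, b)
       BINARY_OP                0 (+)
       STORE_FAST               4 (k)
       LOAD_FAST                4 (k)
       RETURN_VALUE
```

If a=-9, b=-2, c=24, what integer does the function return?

LOAD_FAST b → push -2. Stack: [-2]
LOAD_CONST → push 8. Stack: [-2, 8]
BINARY_OP + → -2 + 8 = 6. Stack: [6]
LOAD_FAST b → push -2. Stack: [6, -2]
BINARY_OP // → 6 // -2 = -3. Stack: [-3]
STORE_FAST u → u=-3. Stack: []
LOAD_FAST_LOAD_FAST b,a → push -2,-9. Stack: [-2, -9]
COMPARE_OP bool(>=) → -2 vs -9 = True. Stack: [True]
POP_JUMP_IF_FALSE → pop True; no jump. Stack: []
LOAD_FAST_LOAD_FAST b,a → push -2,-9. Stack: [-2, -9]
BINARY_OP // → -2 // -9 = 0. Stack: [0]
LOAD_CONST → push 2. Stack: [0, 2]
BINARY_OP | → 0 | 2 = 2. Stack: [2]
STORE_FAST k → k=2. Stack: []
LOAD_CONST → push 1. Stack: [1]
LOAD_FAST u → push -3. Stack: [1, -3]
BINARY_OP ^ → 1 ^ -3 = -4. Stack: [-4]
STORE_FAST k → k=-4. Stack: []
LOAD_FAST k → push -4. Stack: [-4]
RETURN_VALUE → return -4.

-4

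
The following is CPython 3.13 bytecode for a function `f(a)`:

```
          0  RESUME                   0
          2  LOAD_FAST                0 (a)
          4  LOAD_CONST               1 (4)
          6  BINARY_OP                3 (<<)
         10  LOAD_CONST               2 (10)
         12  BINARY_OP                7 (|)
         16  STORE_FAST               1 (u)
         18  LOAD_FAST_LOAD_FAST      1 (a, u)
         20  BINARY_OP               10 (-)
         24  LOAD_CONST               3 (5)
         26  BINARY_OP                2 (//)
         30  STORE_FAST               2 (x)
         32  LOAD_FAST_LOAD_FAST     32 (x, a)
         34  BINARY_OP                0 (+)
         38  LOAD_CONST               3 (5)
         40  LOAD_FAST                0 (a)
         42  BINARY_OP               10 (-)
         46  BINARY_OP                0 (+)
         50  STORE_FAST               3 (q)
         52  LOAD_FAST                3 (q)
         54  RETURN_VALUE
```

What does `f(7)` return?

-18

LOAD_FAST a → push 7. Stack: [7]
LOAD_CONST → push 4. Stack: [7, 4]
BINARY_OP << → 7 << 4 = 112. Stack: [112]
LOAD_CONST → push 10. Stack: [112, 10]
BINARY_OP | → 112 | 10 = 122. Stack: [122]
STORE_FAST u → u=122. Stack: []
LOAD_FAST_LOAD_FAST a,u → push 7,122. Stack: [7, 122]
BINARY_OP - → 7 - 122 = -115. Stack: [-115]
LOAD_CONST → push 5. Stack: [-115, 5]
BINARY_OP // → -115 // 5 = -23. Stack: [-23]
STORE_FAST x → x=-23. Stack: []
LOAD_FAST_LOAD_FAST x,a → push -23,7. Stack: [-23, 7]
BINARY_OP + → -23 + 7 = -16. Stack: [-16]
LOAD_CONST → push 5. Stack: [-16, 5]
LOAD_FAST a → push 7. Stack: [-16, 5, 7]
BINARY_OP - → 5 - 7 = -2. Stack: [-16, -2]
BINARY_OP + → -16 + -2 = -18. Stack: [-18]
STORE_FAST q → q=-18. Stack: []
LOAD_FAST q → push -18. Stack: [-18]
RETURN_VALUE → return -18.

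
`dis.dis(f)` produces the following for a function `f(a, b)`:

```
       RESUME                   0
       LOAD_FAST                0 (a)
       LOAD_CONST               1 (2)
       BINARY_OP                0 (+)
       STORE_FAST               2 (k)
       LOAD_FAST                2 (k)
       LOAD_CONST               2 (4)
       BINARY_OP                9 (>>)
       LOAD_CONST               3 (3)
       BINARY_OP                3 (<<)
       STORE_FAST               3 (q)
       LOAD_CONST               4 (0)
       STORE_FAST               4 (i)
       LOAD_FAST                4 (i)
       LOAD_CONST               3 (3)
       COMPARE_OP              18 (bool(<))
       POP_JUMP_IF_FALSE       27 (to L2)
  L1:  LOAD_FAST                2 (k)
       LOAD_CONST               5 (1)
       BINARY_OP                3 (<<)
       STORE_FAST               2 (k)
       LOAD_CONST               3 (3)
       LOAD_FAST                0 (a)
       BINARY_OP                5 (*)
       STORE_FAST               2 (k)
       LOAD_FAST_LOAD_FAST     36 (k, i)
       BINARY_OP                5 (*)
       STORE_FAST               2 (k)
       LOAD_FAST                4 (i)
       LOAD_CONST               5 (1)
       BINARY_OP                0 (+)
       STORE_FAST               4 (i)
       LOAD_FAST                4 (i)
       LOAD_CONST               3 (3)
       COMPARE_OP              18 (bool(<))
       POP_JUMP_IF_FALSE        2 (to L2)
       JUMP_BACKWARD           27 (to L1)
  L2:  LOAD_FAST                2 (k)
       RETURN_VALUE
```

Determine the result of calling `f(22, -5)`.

132

LOAD_FAST a → push 22
LOAD_CONST → push 2
BINARY_OP + → 22 + 2 = 24
STORE_FAST k → k=24
LOAD_FAST k → push 24
LOAD_CONST → push 4
BINARY_OP >> → 24 >> 4 = 1
LOAD_CONST → push 3
BINARY_OP << → 1 << 3 = 8
STORE_FAST q → q=8
LOAD_CONST → push 0
STORE_FAST i → i=0
LOAD_FAST i → push 0
LOAD_CONST → push 3
COMPARE_OP bool(<) → 0 vs 3 = True
POP_JUMP_IF_FALSE → pop True; no jump
LOAD_FAST k → push 24
LOAD_CONST → push 1
BINARY_OP << → 24 << 1 = 48
STORE_FAST k → k=48
LOAD_CONST → push 3
LOAD_FAST a → push 22
BINARY_OP * → 3 * 22 = 66
STORE_FAST k → k=66
LOAD_FAST_LOAD_FAST k,i → push 66,0
BINARY_OP * → 66 * 0 = 0
STORE_FAST k → k=0
LOAD_FAST i → push 0
LOAD_CONST → push 1
BINARY_OP + → 0 + 1 = 1
STORE_FAST i → i=1
LOAD_FAST i → push 1
LOAD_CONST → push 3
COMPARE_OP bool(<) → 1 vs 3 = True
POP_JUMP_IF_FALSE → pop True; no jump
LOAD_FAST k → push 0
LOAD_CONST → push 1
BINARY_OP << → 0 << 1 = 0
STORE_FAST k → k=0
LOAD_CONST → push 3
LOAD_FAST a → push 22
BINARY_OP * → 3 * 22 = 66
STORE_FAST k → k=66
LOAD_FAST_LOAD_FAST k,i → push 66,1
BINARY_OP * → 66 * 1 = 66
STORE_FAST k → k=66
LOAD_FAST i → push 1
LOAD_CONST → push 1
BINARY_OP + → 1 + 1 = 2
STORE_FAST i → i=2
LOAD_FAST i → push 2
LOAD_CONST → push 3
COMPARE_OP bool(<) → 2 vs 3 = True
POP_JUMP_IF_FALSE → pop True; no jump
LOAD_FAST k → push 66
LOAD_CONST → push 1
BINARY_OP << → 66 << 1 = 132
STORE_FAST k → k=132
LOAD_CONST → push 3
LOAD_FAST a → push 22
BINARY_OP * → 3 * 22 = 66
STORE_FAST k → k=66
LOAD_FAST_LOAD_FAST k,i → push 66,2
BINARY_OP * → 66 * 2 = 132
STORE_FAST k → k=132
LOAD_FAST i → push 2
LOAD_CONST → push 1
BINARY_OP + → 2 + 1 = 3
STORE_FAST i → i=3
LOAD_FAST i → push 3
LOAD_CONST → push 3
COMPARE_OP bool(<) → 3 vs 3 = False
POP_JUMP_IF_FALSE → pop False; jump
LOAD_FAST k → push 132
RETURN_VALUE → return 132.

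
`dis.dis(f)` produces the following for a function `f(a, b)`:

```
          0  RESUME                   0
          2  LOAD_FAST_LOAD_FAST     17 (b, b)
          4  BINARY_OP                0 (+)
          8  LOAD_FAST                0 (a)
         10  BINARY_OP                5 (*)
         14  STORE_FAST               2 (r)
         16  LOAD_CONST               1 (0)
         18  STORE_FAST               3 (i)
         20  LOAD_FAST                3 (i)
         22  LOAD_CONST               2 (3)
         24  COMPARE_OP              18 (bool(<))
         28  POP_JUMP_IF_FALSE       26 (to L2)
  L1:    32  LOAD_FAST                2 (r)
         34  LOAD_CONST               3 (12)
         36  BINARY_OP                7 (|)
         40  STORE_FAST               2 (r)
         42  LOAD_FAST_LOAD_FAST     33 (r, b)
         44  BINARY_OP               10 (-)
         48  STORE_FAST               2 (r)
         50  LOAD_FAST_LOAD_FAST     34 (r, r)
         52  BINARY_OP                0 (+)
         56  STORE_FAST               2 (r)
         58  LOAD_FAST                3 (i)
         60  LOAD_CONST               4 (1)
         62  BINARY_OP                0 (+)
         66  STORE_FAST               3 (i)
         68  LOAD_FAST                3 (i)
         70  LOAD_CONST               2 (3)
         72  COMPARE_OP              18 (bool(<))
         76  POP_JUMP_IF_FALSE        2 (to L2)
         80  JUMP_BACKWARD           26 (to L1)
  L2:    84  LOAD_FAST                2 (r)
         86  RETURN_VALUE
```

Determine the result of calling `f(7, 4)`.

496

LOAD_FAST_LOAD_FAST b,b → push 4,4
BINARY_OP + → 4 + 4 = 8
LOAD_FAST a → push 7
BINARY_OP * → 8 * 7 = 56
STORE_FAST r → r=56
LOAD_CONST → push 0
STORE_FAST i → i=0
LOAD_FAST i → push 0
LOAD_CONST → push 3
COMPARE_OP bool(<) → 0 vs 3 = True
POP_JUMP_IF_FALSE → pop True; no jump
LOAD_FAST r → push 56
LOAD_CONST → push 12
BINARY_OP | → 56 | 12 = 60
STORE_FAST r → r=60
LOAD_FAST_LOAD_FAST r,b → push 60,4
BINARY_OP - → 60 - 4 = 56
STORE_FAST r → r=56
LOAD_FAST_LOAD_FAST r,r → push 56,56
BINARY_OP + → 56 + 56 = 112
STORE_FAST r → r=112
LOAD_FAST i → push 0
LOAD_CONST → push 1
BINARY_OP + → 0 + 1 = 1
STORE_FAST i → i=1
LOAD_FAST i → push 1
LOAD_CONST → push 3
COMPARE_OP bool(<) → 1 vs 3 = True
POP_JUMP_IF_FALSE → pop True; no jump
LOAD_FAST r → push 112
LOAD_CONST → push 12
BINARY_OP | → 112 | 12 = 124
STORE_FAST r → r=124
LOAD_FAST_LOAD_FAST r,b → push 124,4
BINARY_OP - → 124 - 4 = 120
STORE_FAST r → r=120
LOAD_FAST_LOAD_FAST r,r → push 120,120
BINARY_OP + → 120 + 120 = 240
STORE_FAST r → r=240
LOAD_FAST i → push 1
LOAD_CONST → push 1
BINARY_OP + → 1 + 1 = 2
STORE_FAST i → i=2
LOAD_FAST i → push 2
LOAD_CONST → push 3
COMPARE_OP bool(<) → 2 vs 3 = True
POP_JUMP_IF_FALSE → pop True; no jump
LOAD_FAST r → push 240
LOAD_CONST → push 12
BINARY_OP | → 240 | 12 = 252
STORE_FAST r → r=252
LOAD_FAST_LOAD_FAST r,b → push 252,4
BINARY_OP - → 252 - 4 = 248
STORE_FAST r → r=248
LOAD_FAST_LOAD_FAST r,r → push 248,248
BINARY_OP + → 248 + 248 = 496
STORE_FAST r → r=496
LOAD_FAST i → push 2
LOAD_CONST → push 1
BINARY_OP + → 2 + 1 = 3
STORE_FAST i → i=3
LOAD_FAST i → push 3
LOAD_CONST → push 3
COMPARE_OP bool(<) → 3 vs 3 = False
POP_JUMP_IF_FALSE → pop False; jump
LOAD_FAST r → push 496
RETURN_VALUE → return 496.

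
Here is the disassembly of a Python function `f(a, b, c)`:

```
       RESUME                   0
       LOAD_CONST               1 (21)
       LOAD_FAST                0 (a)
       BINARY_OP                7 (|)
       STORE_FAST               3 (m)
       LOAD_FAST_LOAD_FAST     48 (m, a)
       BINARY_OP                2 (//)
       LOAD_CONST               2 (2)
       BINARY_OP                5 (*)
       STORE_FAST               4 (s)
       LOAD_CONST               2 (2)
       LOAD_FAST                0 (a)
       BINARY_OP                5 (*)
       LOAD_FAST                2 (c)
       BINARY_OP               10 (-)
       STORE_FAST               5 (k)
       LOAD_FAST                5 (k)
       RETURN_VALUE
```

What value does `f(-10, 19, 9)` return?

-29

LOAD_CONST → push 21. Stack: [21]
LOAD_FAST a → push -10. Stack: [21, -10]
BINARY_OP | → 21 | -10 = -9. Stack: [-9]
STORE_FAST m → m=-9. Stack: []
LOAD_FAST_LOAD_FAST m,a → push -9,-10. Stack: [-9, -10]
BINARY_OP // → -9 // -10 = 0. Stack: [0]
LOAD_CONST → push 2. Stack: [0, 2]
BINARY_OP * → 0 * 2 = 0. Stack: [0]
STORE_FAST s → s=0. Stack: []
LOAD_CONST → push 2. Stack: [2]
LOAD_FAST a → push -10. Stack: [2, -10]
BINARY_OP * → 2 * -10 = -20. Stack: [-20]
LOAD_FAST c → push 9. Stack: [-20, 9]
BINARY_OP - → -20 - 9 = -29. Stack: [-29]
STORE_FAST k → k=-29. Stack: []
LOAD_FAST k → push -29. Stack: [-29]
RETURN_VALUE → return -29.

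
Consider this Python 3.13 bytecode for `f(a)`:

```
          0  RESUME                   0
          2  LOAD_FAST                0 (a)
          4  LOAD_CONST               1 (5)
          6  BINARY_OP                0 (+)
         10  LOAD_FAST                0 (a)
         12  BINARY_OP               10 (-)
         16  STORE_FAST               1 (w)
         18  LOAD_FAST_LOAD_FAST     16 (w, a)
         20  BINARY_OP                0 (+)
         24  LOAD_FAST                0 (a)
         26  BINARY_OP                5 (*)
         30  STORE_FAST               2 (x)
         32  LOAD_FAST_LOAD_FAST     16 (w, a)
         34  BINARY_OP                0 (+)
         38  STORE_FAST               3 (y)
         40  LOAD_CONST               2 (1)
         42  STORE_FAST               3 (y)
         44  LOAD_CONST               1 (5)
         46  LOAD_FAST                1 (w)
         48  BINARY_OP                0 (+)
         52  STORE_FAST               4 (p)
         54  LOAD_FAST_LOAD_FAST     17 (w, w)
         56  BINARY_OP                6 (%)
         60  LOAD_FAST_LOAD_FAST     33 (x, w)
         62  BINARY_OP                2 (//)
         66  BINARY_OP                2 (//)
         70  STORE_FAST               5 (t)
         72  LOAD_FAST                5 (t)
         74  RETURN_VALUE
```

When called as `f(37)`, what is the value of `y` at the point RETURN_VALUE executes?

1

LOAD_FAST a → push 37. Stack: [37]
LOAD_CONST → push 5. Stack: [37, 5]
BINARY_OP + → 37 + 5 = 42. Stack: [42]
LOAD_FAST a → push 37. Stack: [42, 37]
BINARY_OP - → 42 - 37 = 5. Stack: [5]
STORE_FAST w → w=5. Stack: []
LOAD_FAST_LOAD_FAST w,a → push 5,37. Stack: [5, 37]
BINARY_OP + → 5 + 37 = 42. Stack: [42]
LOAD_FAST a → push 37. Stack: [42, 37]
BINARY_OP * → 42 * 37 = 1554. Stack: [1554]
STORE_FAST x → x=1554. Stack: []
LOAD_FAST_LOAD_FAST w,a → push 5,37. Stack: [5, 37]
BINARY_OP + → 5 + 37 = 42. Stack: [42]
STORE_FAST y → y=42. Stack: []
LOAD_CONST → push 1. Stack: [1]
STORE_FAST y → y=1. Stack: []
LOAD_CONST → push 5. Stack: [5]
LOAD_FAST w → push 5. Stack: [5, 5]
BINARY_OP + → 5 + 5 = 10. Stack: [10]
STORE_FAST p → p=10. Stack: []
LOAD_FAST_LOAD_FAST w,w → push 5,5. Stack: [5, 5]
BINARY_OP % → 5 % 5 = 0. Stack: [0]
LOAD_FAST_LOAD_FAST x,w → push 1554,5. Stack: [0, 1554, 5]
BINARY_OP // → 1554 // 5 = 310. Stack: [0, 310]
BINARY_OP // → 0 // 310 = 0. Stack: [0]
STORE_FAST t → t=0. Stack: []
LOAD_FAST t → push 0. Stack: [0]
RETURN_VALUE → return 0.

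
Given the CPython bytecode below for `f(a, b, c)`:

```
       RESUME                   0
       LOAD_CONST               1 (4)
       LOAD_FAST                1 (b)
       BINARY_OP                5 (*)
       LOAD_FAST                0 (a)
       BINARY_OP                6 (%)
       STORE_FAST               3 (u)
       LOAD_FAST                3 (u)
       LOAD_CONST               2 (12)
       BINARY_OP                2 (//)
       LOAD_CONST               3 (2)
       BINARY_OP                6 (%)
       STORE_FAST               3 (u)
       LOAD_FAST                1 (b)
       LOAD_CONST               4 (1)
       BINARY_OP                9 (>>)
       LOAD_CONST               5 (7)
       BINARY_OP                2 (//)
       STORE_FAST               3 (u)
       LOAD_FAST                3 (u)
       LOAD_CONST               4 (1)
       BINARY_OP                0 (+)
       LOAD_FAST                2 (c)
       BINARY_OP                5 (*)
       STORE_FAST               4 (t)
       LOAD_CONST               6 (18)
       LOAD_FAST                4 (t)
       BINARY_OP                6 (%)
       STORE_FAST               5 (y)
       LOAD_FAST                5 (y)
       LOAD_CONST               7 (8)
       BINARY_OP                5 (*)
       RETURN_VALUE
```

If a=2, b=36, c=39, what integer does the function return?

LOAD_CONST → push 4. Stack: [4]
LOAD_FAST b → push 36. Stack: [4, 36]
BINARY_OP * → 4 * 36 = 144. Stack: [144]
LOAD_FAST a → push 2. Stack: [144, 2]
BINARY_OP % → 144 % 2 = 0. Stack: [0]
STORE_FAST u → u=0. Stack: []
LOAD_FAST u → push 0. Stack: [0]
LOAD_CONST → push 12. Stack: [0, 12]
BINARY_OP // → 0 // 12 = 0. Stack: [0]
LOAD_CONST → push 2. Stack: [0, 2]
BINARY_OP % → 0 % 2 = 0. Stack: [0]
STORE_FAST u → u=0. Stack: []
LOAD_FAST b → push 36. Stack: [36]
LOAD_CONST → push 1. Stack: [36, 1]
BINARY_OP >> → 36 >> 1 = 18. Stack: [18]
LOAD_CONST → push 7. Stack: [18, 7]
BINARY_OP // → 18 // 7 = 2. Stack: [2]
STORE_FAST u → u=2. Stack: []
LOAD_FAST u → push 2. Stack: [2]
LOAD_CONST → push 1. Stack: [2, 1]
BINARY_OP + → 2 + 1 = 3. Stack: [3]
LOAD_FAST c → push 39. Stack: [3, 39]
BINARY_OP * → 3 * 39 = 117. Stack: [117]
STORE_FAST t → t=117. Stack: []
LOAD_CONST → push 18. Stack: [18]
LOAD_FAST t → push 117. Stack: [18, 117]
BINARY_OP % → 18 % 117 = 18. Stack: [18]
STORE_FAST y → y=18. Stack: []
LOAD_FAST y → push 18. Stack: [18]
LOAD_CONST → push 8. Stack: [18, 8]
BINARY_OP * → 18 * 8 = 144. Stack: [144]
RETURN_VALUE → return 144.

144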